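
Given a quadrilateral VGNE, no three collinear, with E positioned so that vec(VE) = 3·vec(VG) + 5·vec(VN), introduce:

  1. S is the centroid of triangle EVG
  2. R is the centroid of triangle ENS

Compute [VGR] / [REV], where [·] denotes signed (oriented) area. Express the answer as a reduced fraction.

Choose coordinates V = (0, 0), G = (1, 0), N = (0, 1), E = (3, 5).
1. S is the centroid of triangle EVG ⇒ S = (4/3, 5/3)
2. R is the centroid of triangle ENS ⇒ R = (13/9, 23/9)
2·[VGR] = 23/9, 2·[REV] = -4/9
[VGR]:[REV] = 23/9:-4/9 = -23/4

[VGR]:[REV] = -23/4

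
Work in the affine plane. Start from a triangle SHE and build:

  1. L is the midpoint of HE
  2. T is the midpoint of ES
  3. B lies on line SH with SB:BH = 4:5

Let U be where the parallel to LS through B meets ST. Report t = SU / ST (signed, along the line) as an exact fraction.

t = -8/9

Choose coordinates S = (0, 0), H = (1, 0), E = (0, 1).
1. L is the midpoint of HE ⇒ L = (1/2, 1/2)
2. T is the midpoint of ES ⇒ T = (0, 1/2)
3. B lies on line SH with SB:BH = 4:5 ⇒ B = (4/9, 0)
through B parallel to LS: direction (-1/2, -1/2); meets ST at U = (0, -4/9)
U = S + t·(T−S) with t = -8/9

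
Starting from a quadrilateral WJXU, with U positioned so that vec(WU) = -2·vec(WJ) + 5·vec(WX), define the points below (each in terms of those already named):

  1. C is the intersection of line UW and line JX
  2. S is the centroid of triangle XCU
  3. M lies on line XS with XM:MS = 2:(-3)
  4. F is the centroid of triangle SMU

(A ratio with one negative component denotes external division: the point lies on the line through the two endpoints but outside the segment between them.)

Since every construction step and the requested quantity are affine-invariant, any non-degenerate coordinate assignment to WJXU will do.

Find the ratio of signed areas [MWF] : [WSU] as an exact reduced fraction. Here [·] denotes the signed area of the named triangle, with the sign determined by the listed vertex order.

Assign W = (0, 0), J = (1, 0), X = (0, 1), U = (-2, 5) — the answer is frame-independent, so this choice is without loss of generality.
1. C is the intersection of line UW and line JX ⇒ C = (-2/3, 5/3)
2. S is the centroid of triangle XCU ⇒ S = (-8/9, 23/9)
3. M lies on line XS with XM:MS = 2:(-3) ⇒ M = (16/9, -19/9)
4. F is the centroid of triangle SMU ⇒ F = (-10/27, 49/27)
2·[MWF] = -22/9, 2·[WSU] = 2/3
[MWF]:[WSU] = -22/9:2/3 = -11/3

[MWF]:[WSU] = -11/3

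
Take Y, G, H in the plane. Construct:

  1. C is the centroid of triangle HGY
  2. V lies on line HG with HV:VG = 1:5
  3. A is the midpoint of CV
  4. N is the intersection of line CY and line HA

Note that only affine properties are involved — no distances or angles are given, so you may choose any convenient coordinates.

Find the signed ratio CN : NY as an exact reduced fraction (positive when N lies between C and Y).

Assign Y = (0, 0), G = (1, 0), H = (0, 1) — the answer is frame-independent, so this choice is without loss of generality.
1. C is the centroid of triangle HGY ⇒ C = (1/3, 1/3)
2. V lies on line HG with HV:VG = 1:5 ⇒ V = (1/6, 5/6)
3. A is the midpoint of CV ⇒ A = (1/4, 7/12)
4. N is the intersection of line CY and line HA ⇒ N = (3/8, 3/8)
N = C + t·(Y−C) with t = -1/8, so CN:NY = t:(1−t) = -1/8:9/8

CN:NY = -1/9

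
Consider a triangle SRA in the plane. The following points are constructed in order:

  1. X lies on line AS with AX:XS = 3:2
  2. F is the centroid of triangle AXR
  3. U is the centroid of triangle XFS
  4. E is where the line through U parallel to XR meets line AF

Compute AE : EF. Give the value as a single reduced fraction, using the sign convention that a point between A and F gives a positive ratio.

Choose coordinates S = (0, 0), R = (1, 0), A = (0, 1).
1. X lies on line AS with AX:XS = 3:2 ⇒ X = (0, 2/5)
2. F is the centroid of triangle AXR ⇒ F = (1/3, 7/15)
3. U is the centroid of triangle XFS ⇒ U = (1/9, 13/45)
4. E is where the line through U parallel to XR meets line AF ⇒ E = (5/9, 1/9)
E = A + t·(F−A) with t = 5/3, so AE:EF = t:(1−t) = 5/3:-2/3

AE:EF = -5/2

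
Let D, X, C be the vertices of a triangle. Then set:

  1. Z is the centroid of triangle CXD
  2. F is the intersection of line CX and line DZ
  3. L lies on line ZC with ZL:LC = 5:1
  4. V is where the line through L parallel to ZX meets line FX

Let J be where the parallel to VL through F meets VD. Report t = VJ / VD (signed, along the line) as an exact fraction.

t = 2/11

Choose coordinates D = (0, 0), X = (1, 0), C = (0, 1).
1. Z is the centroid of triangle CXD ⇒ Z = (1/3, 1/3)
2. F is the intersection of line CX and line DZ ⇒ F = (1/2, 1/2)
3. L lies on line ZC with ZL:LC = 5:1 ⇒ L = (1/18, 8/9)
4. V is where the line through L parallel to ZX meets line FX ⇒ V = (1/6, 5/6)
through F parallel to VL: direction (-1/9, 1/18); meets VD at J = (3/22, 15/22)
J = V + t·(D−V) with t = 2/11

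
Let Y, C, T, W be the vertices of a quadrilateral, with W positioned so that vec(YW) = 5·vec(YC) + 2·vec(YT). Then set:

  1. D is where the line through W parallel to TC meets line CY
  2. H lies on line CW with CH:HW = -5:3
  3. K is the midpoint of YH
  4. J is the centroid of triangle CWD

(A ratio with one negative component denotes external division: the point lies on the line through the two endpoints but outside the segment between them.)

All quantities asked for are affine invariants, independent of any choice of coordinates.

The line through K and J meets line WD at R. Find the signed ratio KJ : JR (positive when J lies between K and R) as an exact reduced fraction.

KJ:JR = -3/2

Choose coordinates Y = (0, 0), C = (1, 0), T = (0, 1), W = (5, 2).
1. D is where the line through W parallel to TC meets line CY ⇒ D = (7, 0)
2. H lies on line CW with CH:HW = -5:3 ⇒ H = (11, 5)
3. K is the midpoint of YH ⇒ K = (11/2, 5/2)
4. J is the centroid of triangle CWD ⇒ J = (13/3, 2/3)
line KJ meets WD at R = (46/9, 17/9)
J = K + t·(R−K) with t = 3, so KJ:JR = 3:-2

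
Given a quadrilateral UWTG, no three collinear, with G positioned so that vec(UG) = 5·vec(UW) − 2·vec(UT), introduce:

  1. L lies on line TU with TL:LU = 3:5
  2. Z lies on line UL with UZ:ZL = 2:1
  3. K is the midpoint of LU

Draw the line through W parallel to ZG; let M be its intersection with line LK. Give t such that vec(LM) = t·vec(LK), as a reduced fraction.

Work in coordinates with U = (0, 0), W = (1, 0), T = (0, 1), G = (5, -2).
1. L lies on line TU with TL:LU = 3:5 ⇒ L = (0, 5/8)
2. Z lies on line UL with UZ:ZL = 2:1 ⇒ Z = (0, 5/12)
3. K is the midpoint of LU ⇒ K = (0, 5/16)
through W parallel to ZG: direction (5, -29/12); meets LK at M = (0, 29/60)
M = L + t·(K−L) with t = 34/75

t = 34/75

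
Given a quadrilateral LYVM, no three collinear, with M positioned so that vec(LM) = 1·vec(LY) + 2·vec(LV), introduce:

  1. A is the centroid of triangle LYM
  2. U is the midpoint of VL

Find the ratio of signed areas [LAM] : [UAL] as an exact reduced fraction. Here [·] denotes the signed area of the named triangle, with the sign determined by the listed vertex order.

[LAM]:[UAL] = -2

Assign L = (0, 0), Y = (1, 0), V = (0, 1), M = (1, 2) — the answer is frame-independent, so this choice is without loss of generality.
1. A is the centroid of triangle LYM ⇒ A = (2/3, 2/3)
2. U is the midpoint of VL ⇒ U = (0, 1/2)
2·[LAM] = 2/3, 2·[UAL] = -1/3
[LAM]:[UAL] = 2/3:-1/3 = -2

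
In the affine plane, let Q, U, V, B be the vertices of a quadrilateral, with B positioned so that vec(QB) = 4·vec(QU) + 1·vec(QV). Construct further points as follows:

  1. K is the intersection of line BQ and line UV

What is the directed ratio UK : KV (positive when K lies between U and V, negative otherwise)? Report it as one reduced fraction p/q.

Choose coordinates Q = (0, 0), U = (1, 0), V = (0, 1), B = (4, 1).
1. K is the intersection of line BQ and line UV ⇒ K = (4/5, 1/5)
K = U + t·(V−U) with t = 1/5, so UK:KV = t:(1−t) = 1/5:4/5

UK:KV = 1/4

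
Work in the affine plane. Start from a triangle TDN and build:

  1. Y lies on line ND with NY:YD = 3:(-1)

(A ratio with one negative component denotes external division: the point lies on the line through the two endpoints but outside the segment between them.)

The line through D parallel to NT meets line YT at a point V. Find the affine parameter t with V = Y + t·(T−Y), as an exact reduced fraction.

t = 1/3

Set T = (0, 0), D = (1, 0), N = (0, 1); any affine frame gives the same invariant.
1. Y lies on line ND with NY:YD = 3:(-1) ⇒ Y = (3/2, -1/2)
through D parallel to NT: direction (0, -1); meets YT at V = (1, -1/3)
V = Y + t·(T−Y) with t = 1/3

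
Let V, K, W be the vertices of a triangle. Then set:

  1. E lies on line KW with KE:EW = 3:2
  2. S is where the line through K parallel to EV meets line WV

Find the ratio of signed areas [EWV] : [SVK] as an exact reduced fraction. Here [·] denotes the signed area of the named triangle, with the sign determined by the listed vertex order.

[EWV]:[SVK] = -4/15

Work in coordinates with V = (0, 0), K = (1, 0), W = (0, 1).
1. E lies on line KW with KE:EW = 3:2 ⇒ E = (2/5, 3/5)
2. S is where the line through K parallel to EV meets line WV ⇒ S = (0, -3/2)
2·[EWV] = 2/5, 2·[SVK] = -3/2
[EWV]:[SVK] = 2/5:-3/2 = -4/15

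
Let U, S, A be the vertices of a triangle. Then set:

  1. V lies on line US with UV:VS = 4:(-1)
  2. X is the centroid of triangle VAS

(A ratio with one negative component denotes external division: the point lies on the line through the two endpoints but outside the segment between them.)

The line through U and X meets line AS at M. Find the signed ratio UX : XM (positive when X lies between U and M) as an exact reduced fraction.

UX:XM = -10

Assign U = (0, 0), S = (1, 0), A = (0, 1) — the answer is frame-independent, so this choice is without loss of generality.
1. V lies on line US with UV:VS = 4:(-1) ⇒ V = (4/3, 0)
2. X is the centroid of triangle VAS ⇒ X = (7/9, 1/3)
line UX meets AS at M = (7/10, 3/10)
X = U + t·(M−U) with t = 10/9, so UX:XM = 10/9:-1/9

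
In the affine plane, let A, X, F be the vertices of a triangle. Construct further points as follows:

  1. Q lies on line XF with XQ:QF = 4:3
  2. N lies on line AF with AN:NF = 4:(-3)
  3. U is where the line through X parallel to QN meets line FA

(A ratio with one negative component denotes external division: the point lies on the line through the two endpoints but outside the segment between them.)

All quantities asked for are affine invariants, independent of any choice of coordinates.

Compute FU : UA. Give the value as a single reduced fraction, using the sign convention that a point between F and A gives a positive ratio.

FU:UA = -7/8

Set A = (0, 0), X = (1, 0), F = (0, 1); any affine frame gives the same invariant.
1. Q lies on line XF with XQ:QF = 4:3 ⇒ Q = (3/7, 4/7)
2. N lies on line AF with AN:NF = 4:(-3) ⇒ N = (0, 4)
3. U is where the line through X parallel to QN meets line FA ⇒ U = (0, 8)
U = F + t·(A−F) with t = -7, so FU:UA = t:(1−t) = -7:8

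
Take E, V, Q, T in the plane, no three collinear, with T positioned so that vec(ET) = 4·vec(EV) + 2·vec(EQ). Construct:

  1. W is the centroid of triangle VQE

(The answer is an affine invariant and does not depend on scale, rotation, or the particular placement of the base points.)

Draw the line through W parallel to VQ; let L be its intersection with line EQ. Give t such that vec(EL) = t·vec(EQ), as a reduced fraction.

Work in coordinates with E = (0, 0), V = (1, 0), Q = (0, 1), T = (4, 2).
1. W is the centroid of triangle VQE ⇒ W = (1/3, 1/3)
through W parallel to VQ: direction (-1, 1); meets EQ at L = (0, 2/3)
L = E + t·(Q−E) with t = 2/3

t = 2/3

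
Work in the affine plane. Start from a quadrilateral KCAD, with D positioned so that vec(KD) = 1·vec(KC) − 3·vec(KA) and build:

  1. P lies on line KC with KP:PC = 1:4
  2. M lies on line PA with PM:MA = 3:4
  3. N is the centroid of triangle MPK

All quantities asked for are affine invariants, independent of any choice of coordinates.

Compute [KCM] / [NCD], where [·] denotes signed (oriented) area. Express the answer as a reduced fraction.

Assign K = (0, 0), C = (1, 0), A = (0, 1), D = (1, -3) — the answer is frame-independent, so this choice is without loss of generality.
1. P lies on line KC with KP:PC = 1:4 ⇒ P = (1/5, 0)
2. M lies on line PA with PM:MA = 3:4 ⇒ M = (4/35, 3/7)
3. N is the centroid of triangle MPK ⇒ N = (11/105, 1/7)
2·[KCM] = 3/7, 2·[NCD] = -94/35
[KCM]:[NCD] = 3/7:-94/35 = -15/94

[KCM]:[NCD] = -15/94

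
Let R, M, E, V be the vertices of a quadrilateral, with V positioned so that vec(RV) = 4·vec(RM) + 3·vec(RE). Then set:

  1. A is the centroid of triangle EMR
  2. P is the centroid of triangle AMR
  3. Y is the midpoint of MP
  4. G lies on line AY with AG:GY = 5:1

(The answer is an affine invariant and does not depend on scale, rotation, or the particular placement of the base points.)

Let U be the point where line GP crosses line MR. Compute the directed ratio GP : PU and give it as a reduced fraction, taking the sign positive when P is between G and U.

Assign R = (0, 0), M = (1, 0), E = (0, 1), V = (4, 3) — the answer is frame-independent, so this choice is without loss of generality.
1. A is the centroid of triangle EMR ⇒ A = (1/3, 1/3)
2. P is the centroid of triangle AMR ⇒ P = (4/9, 1/9)
3. Y is the midpoint of MP ⇒ Y = (13/18, 1/18)
4. G lies on line AY with AG:GY = 5:1 ⇒ G = (71/108, 11/108)
line GP meets MR at U = (3, 0)
P = G + t·(U−G) with t = -1/11, so GP:PU = -1/11:12/11

GP:PU = -1/12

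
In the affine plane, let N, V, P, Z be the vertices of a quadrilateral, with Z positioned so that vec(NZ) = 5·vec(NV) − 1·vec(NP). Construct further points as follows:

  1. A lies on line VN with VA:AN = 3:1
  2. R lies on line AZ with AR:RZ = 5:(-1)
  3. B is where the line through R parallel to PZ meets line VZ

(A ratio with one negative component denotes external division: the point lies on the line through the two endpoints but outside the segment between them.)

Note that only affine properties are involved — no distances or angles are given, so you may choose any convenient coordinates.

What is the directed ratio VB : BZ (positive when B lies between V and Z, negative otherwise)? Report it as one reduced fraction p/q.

VB:BZ = -11/3

Assign N = (0, 0), V = (1, 0), P = (0, 1), Z = (5, -1) — the answer is frame-independent, so this choice is without loss of generality.
1. A lies on line VN with VA:AN = 3:1 ⇒ A = (1/4, 0)
2. R lies on line AZ with AR:RZ = 5:(-1) ⇒ R = (99/16, -5/4)
3. B is where the line through R parallel to PZ meets line VZ ⇒ B = (13/2, -11/8)
B = V + t·(Z−V) with t = 11/8, so VB:BZ = t:(1−t) = 11/8:-3/8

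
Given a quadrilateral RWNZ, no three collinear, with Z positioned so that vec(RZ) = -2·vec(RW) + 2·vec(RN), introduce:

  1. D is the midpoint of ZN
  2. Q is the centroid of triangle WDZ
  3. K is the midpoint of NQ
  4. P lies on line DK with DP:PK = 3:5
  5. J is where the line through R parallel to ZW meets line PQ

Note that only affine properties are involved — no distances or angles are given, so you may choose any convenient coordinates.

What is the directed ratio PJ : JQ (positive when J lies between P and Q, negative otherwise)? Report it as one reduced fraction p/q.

PJ:JQ = -243/208

Assign R = (0, 0), W = (1, 0), N = (0, 1), Z = (-2, 2) — the answer is frame-independent, so this choice is without loss of generality.
1. D is the midpoint of ZN ⇒ D = (-1, 3/2)
2. Q is the centroid of triangle WDZ ⇒ Q = (-2/3, 7/6)
3. K is the midpoint of NQ ⇒ K = (-1/3, 13/12)
4. P lies on line DK with DP:PK = 3:5 ⇒ P = (-3/4, 43/32)
5. J is where the line through R parallel to ZW meets line PQ ⇒ J = (-6/35, 4/35)
J = P + t·(Q−P) with t = 243/35, so PJ:JQ = t:(1−t) = 243/35:-208/35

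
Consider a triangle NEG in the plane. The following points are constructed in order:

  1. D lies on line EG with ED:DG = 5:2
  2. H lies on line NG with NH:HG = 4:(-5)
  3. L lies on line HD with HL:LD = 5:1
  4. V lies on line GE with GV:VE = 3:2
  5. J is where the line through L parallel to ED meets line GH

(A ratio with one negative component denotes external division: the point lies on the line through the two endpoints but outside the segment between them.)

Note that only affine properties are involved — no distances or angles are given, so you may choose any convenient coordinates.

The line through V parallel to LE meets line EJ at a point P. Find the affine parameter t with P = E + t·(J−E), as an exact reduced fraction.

t = 42/25

Assign N = (0, 0), E = (1, 0), G = (0, 1) — the answer is frame-independent, so this choice is without loss of generality.
1. D lies on line EG with ED:DG = 5:2 ⇒ D = (2/7, 5/7)
2. H lies on line NG with NH:HG = 4:(-5) ⇒ H = (0, -4)
3. L lies on line HD with HL:LD = 5:1 ⇒ L = (5/21, -1/14)
4. V lies on line GE with GV:VE = 3:2 ⇒ V = (3/5, 2/5)
5. J is where the line through L parallel to ED meets line GH ⇒ J = (0, 1/6)
through V parallel to LE: direction (16/21, 1/14); meets EJ at P = (-17/25, 7/25)
P = E + t·(J−E) with t = 42/25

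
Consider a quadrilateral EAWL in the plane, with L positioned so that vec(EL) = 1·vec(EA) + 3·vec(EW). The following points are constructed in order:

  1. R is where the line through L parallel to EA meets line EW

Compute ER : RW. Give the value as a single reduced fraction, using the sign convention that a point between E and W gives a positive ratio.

Set E = (0, 0), A = (1, 0), W = (0, 1), L = (1, 3); any affine frame gives the same invariant.
1. R is where the line through L parallel to EA meets line EW ⇒ R = (0, 3)
R = E + t·(W−E) with t = 3, so ER:RW = t:(1−t) = 3:-2

ER:RW = -3/2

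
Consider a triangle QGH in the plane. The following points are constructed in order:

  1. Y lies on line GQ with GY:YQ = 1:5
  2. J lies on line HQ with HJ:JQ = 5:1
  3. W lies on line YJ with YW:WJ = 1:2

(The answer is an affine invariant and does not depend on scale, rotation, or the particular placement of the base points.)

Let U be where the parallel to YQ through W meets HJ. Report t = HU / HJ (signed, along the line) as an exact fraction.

Set Q = (0, 0), G = (1, 0), H = (0, 1); any affine frame gives the same invariant.
1. Y lies on line GQ with GY:YQ = 1:5 ⇒ Y = (5/6, 0)
2. J lies on line HQ with HJ:JQ = 5:1 ⇒ J = (0, 1/6)
3. W lies on line YJ with YW:WJ = 1:2 ⇒ W = (5/9, 1/18)
through W parallel to YQ: direction (-5/6, 0); meets HJ at U = (0, 1/18)
U = H + t·(J−H) with t = 17/15

t = 17/15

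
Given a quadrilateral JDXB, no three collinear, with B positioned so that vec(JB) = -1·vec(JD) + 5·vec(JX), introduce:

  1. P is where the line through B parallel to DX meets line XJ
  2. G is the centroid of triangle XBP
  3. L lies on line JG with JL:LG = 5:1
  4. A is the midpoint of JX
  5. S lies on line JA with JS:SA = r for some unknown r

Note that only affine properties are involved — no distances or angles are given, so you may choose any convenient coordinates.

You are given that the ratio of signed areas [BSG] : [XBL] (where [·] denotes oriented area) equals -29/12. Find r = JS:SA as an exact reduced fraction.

r = 1/5

Set J = (0, 0), D = (1, 0), X = (0, 1), B = (-1, 5); any affine frame gives the same invariant.
1. P is where the line through B parallel to DX meets line XJ ⇒ P = (0, 4)
2. G is the centroid of triangle XBP ⇒ G = (-1/3, 10/3)
3. L lies on line JG with JL:LG = 5:1 ⇒ L = (-5/18, 25/9)
4. A is the midpoint of JX ⇒ A = (0, 1/2)
5. With JS:SA = r, write λ = r/(r+1) so S = J + λ·(A−J); S is affine-linear in λ
Every point depending on S is an affine combination of S and λ-independent points, so each such coordinate is linear in λ; the λ² term in each signed area is a multiple of (A−J)×(A−J) = 0, so 2·[BSG] and 2·[XBL] are each linear in λ. Evaluating at λ=0 and λ=1:
  2·[BSG] = -1/3·λ + 5/3,   2·[XBL] = -2/3
So [BSG]:[XBL] = (-1/3·λ + 5/3) / (-2/3). Setting this equal to -29/12:
  -1/3·λ + 5/3 = -29/12·(-2/3)  ⇒  λ = 1/6
Then r = λ/(1−λ) = (1/6)/(5/6) = 1/5. Check: with r = 1/5, S = (0, 1/12) and [BSG]:[XBL] = -29/12 as required.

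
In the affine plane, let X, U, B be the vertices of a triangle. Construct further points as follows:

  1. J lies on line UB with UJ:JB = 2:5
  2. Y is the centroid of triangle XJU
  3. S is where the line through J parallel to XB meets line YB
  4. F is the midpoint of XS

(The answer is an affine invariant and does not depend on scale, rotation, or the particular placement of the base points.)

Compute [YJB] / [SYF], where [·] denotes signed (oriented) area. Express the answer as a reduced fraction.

Work in coordinates with X = (0, 0), U = (1, 0), B = (0, 1).
1. J lies on line UB with UJ:JB = 2:5 ⇒ J = (5/7, 2/7)
2. Y is the centroid of triangle XJU ⇒ Y = (4/7, 2/21)
3. S is where the line through J parallel to XB meets line YB ⇒ S = (5/7, -11/84)
4. F is the midpoint of XS ⇒ F = (5/14, -11/168)
2·[YJB] = 5/21, 2·[SYF] = 1/14
[YJB]:[SYF] = 5/21:1/14 = 10/3

[YJB]:[SYF] = 10/3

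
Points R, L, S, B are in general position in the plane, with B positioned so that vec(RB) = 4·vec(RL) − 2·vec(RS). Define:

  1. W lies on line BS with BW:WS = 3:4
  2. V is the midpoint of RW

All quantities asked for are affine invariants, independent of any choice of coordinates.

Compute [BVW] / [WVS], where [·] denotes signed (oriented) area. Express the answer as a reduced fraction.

Work in coordinates with R = (0, 0), L = (1, 0), S = (0, 1), B = (4, -2).
1. W lies on line BS with BW:WS = 3:4 ⇒ W = (16/7, -5/7)
2. V is the midpoint of RW ⇒ V = (8/7, -5/14)
2·[BVW] = -6/7, 2·[WVS] = -8/7
[BVW]:[WVS] = -6/7:-8/7 = 3/4

[BVW]:[WVS] = 3/4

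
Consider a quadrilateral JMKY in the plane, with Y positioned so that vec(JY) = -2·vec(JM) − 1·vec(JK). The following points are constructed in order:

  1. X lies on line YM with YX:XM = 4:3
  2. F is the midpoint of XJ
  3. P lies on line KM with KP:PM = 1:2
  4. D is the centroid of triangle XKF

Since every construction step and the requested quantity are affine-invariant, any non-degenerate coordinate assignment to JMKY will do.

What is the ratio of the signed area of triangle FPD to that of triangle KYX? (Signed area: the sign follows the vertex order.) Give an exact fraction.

Set J = (0, 0), M = (1, 0), K = (0, 1), Y = (-2, -1); any affine frame gives the same invariant.
1. X lies on line YM with YX:XM = 4:3 ⇒ X = (-2/7, -3/7)
2. F is the midpoint of XJ ⇒ F = (-1/7, -3/14)
3. P lies on line KM with KP:PM = 1:2 ⇒ P = (1/3, 2/3)
4. D is the centroid of triangle XKF ⇒ D = (-1/7, 5/42)
2·[FPD] = 10/63, 2·[KYX] = 16/7
[FPD]:[KYX] = 10/63:16/7 = 5/72

[FPD]:[KYX] = 5/72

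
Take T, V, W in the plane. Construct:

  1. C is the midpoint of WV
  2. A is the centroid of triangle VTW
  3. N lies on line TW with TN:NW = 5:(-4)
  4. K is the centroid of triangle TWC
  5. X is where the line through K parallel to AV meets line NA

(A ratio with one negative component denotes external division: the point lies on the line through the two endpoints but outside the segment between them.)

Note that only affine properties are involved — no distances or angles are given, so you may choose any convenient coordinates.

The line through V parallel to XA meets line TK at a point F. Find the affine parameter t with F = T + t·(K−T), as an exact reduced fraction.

t = 84/17

Assign T = (0, 0), V = (1, 0), W = (0, 1) — the answer is frame-independent, so this choice is without loss of generality.
1. C is the midpoint of WV ⇒ C = (1/2, 1/2)
2. A is the centroid of triangle VTW ⇒ A = (1/3, 1/3)
3. N lies on line TW with TN:NW = 5:(-4) ⇒ N = (0, 5)
4. K is the centroid of triangle TWC ⇒ K = (1/6, 1/2)
5. X is where the line through K parallel to AV meets line NA ⇒ X = (53/162, 34/81)
through V parallel to XA: direction (1/162, -7/81); meets TK at F = (14/17, 42/17)
F = T + t·(K−T) with t = 84/17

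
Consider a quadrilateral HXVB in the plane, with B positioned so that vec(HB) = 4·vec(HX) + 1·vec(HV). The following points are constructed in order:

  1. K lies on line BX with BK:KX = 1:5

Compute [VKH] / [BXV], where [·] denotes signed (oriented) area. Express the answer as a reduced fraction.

Work in coordinates with H = (0, 0), X = (1, 0), V = (0, 1), B = (4, 1).
1. K lies on line BX with BK:KX = 1:5 ⇒ K = (7/2, 5/6)
2·[VKH] = -7/2, 2·[BXV] = -4
[VKH]:[BXV] = -7/2:-4 = 7/8

[VKH]:[BXV] = 7/8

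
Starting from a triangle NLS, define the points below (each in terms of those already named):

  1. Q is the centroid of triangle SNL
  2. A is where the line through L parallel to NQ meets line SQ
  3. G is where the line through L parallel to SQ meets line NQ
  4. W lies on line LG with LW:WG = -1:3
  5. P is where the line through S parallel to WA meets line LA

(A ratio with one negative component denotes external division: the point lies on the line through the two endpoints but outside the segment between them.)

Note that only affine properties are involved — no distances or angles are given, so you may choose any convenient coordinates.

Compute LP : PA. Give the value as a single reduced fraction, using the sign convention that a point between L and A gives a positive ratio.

LP:PA = -3/4

Work in coordinates with N = (0, 0), L = (1, 0), S = (0, 1).
1. Q is the centroid of triangle SNL ⇒ Q = (1/3, 1/3)
2. A is where the line through L parallel to NQ meets line SQ ⇒ A = (2/3, -1/3)
3. G is where the line through L parallel to SQ meets line NQ ⇒ G = (2/3, 2/3)
4. W lies on line LG with LW:WG = -1:3 ⇒ W = (7/6, -1/3)
5. P is where the line through S parallel to WA meets line LA ⇒ P = (2, 1)
P = L + t·(A−L) with t = -3, so LP:PA = t:(1−t) = -3:4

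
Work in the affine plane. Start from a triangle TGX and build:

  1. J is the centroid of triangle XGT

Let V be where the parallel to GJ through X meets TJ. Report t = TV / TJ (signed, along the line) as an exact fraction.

t = 2

Assign T = (0, 0), G = (1, 0), X = (0, 1) — the answer is frame-independent, so this choice is without loss of generality.
1. J is the centroid of triangle XGT ⇒ J = (1/3, 1/3)
through X parallel to GJ: direction (-2/3, 1/3); meets TJ at V = (2/3, 2/3)
V = T + t·(J−T) with t = 2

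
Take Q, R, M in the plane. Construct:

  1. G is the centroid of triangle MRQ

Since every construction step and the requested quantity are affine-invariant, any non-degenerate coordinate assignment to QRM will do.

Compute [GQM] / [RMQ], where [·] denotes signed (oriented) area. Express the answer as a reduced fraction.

[GQM]:[RMQ] = -1/3

Assign Q = (0, 0), R = (1, 0), M = (0, 1) — the answer is frame-independent, so this choice is without loss of generality.
1. G is the centroid of triangle MRQ ⇒ G = (1/3, 1/3)
2·[GQM] = -1/3, 2·[RMQ] = 1
[GQM]:[RMQ] = -1/3:1 = -1/3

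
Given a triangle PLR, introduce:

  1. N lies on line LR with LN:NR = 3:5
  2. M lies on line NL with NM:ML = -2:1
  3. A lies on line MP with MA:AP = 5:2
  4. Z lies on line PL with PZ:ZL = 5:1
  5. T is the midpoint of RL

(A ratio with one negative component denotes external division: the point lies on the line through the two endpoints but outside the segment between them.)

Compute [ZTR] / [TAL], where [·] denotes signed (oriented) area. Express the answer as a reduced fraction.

Set P = (0, 0), L = (1, 0), R = (0, 1); any affine frame gives the same invariant.
1. N lies on line LR with LN:NR = 3:5 ⇒ N = (5/8, 3/8)
2. M lies on line NL with NM:ML = -2:1 ⇒ M = (11/8, -3/8)
3. A lies on line MP with MA:AP = 5:2 ⇒ A = (11/28, -3/28)
4. Z lies on line PL with PZ:ZL = 5:1 ⇒ Z = (5/6, 0)
5. T is the midpoint of RL ⇒ T = (1/2, 1/2)
2·[ZTR] = 1/12, 2·[TAL] = 5/14
[ZTR]:[TAL] = 1/12:5/14 = 7/30

[ZTR]:[TAL] = 7/30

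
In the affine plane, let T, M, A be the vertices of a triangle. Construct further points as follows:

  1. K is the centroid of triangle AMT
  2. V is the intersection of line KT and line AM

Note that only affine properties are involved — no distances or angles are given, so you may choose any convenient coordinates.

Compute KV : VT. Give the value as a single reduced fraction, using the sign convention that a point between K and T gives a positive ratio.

Assign T = (0, 0), M = (1, 0), A = (0, 1) — the answer is frame-independent, so this choice is without loss of generality.
1. K is the centroid of triangle AMT ⇒ K = (1/3, 1/3)
2. V is the intersection of line KT and line AM ⇒ V = (1/2, 1/2)
V = K + t·(T−K) with t = -1/2, so KV:VT = t:(1−t) = -1/2:3/2

KV:VT = -1/3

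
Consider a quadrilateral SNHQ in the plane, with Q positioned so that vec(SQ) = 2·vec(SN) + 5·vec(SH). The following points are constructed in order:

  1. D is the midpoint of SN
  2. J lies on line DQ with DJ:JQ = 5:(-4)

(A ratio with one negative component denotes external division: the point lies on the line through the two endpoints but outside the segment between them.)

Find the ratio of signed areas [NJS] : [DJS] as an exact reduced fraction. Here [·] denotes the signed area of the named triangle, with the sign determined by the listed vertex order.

Choose coordinates S = (0, 0), N = (1, 0), H = (0, 1), Q = (2, 5).
1. D is the midpoint of SN ⇒ D = (1/2, 0)
2. J lies on line DQ with DJ:JQ = 5:(-4) ⇒ J = (8, 25)
2·[NJS] = 25, 2·[DJS] = 25/2
[NJS]:[DJS] = 25:25/2 = 2

[NJS]:[DJS] = 2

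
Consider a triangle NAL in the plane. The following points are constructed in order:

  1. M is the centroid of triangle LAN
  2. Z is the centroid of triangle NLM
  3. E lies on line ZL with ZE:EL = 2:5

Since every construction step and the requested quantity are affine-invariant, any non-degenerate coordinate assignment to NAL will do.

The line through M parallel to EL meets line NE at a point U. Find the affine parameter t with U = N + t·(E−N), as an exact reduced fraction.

t = 2

Work in coordinates with N = (0, 0), A = (1, 0), L = (0, 1).
1. M is the centroid of triangle LAN ⇒ M = (1/3, 1/3)
2. Z is the centroid of triangle NLM ⇒ Z = (1/9, 4/9)
3. E lies on line ZL with ZE:EL = 2:5 ⇒ E = (5/63, 38/63)
through M parallel to EL: direction (-5/63, 25/63); meets NE at U = (10/63, 76/63)
U = N + t·(E−N) with t = 2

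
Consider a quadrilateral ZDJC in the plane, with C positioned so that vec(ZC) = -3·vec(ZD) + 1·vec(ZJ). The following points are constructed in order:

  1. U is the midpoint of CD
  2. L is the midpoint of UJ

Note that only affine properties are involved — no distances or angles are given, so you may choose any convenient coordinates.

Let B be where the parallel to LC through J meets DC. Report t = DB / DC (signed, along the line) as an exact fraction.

t = 3/2

Set Z = (0, 0), D = (1, 0), J = (0, 1), C = (-3, 1); any affine frame gives the same invariant.
1. U is the midpoint of CD ⇒ U = (-1, 1/2)
2. L is the midpoint of UJ ⇒ L = (-1/2, 3/4)
through J parallel to LC: direction (-5/2, 1/4); meets DC at B = (-5, 3/2)
B = D + t·(C−D) with t = 3/2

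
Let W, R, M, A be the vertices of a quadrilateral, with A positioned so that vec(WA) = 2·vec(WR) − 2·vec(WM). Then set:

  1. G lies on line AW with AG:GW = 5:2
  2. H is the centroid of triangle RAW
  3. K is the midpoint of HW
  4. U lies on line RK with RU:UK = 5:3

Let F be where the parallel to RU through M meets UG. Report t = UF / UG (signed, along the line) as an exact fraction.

Assign W = (0, 0), R = (1, 0), M = (0, 1), A = (2, -2) — the answer is frame-independent, so this choice is without loss of generality.
1. G lies on line AW with AG:GW = 5:2 ⇒ G = (4/7, -4/7)
2. H is the centroid of triangle RAW ⇒ H = (1, -2/3)
3. K is the midpoint of HW ⇒ K = (1/2, -1/3)
4. U lies on line RK with RU:UK = 5:3 ⇒ U = (11/16, -5/24)
through M parallel to RU: direction (-5/16, -5/24); meets UG at F = (131/96, 275/144)
F = U + t·(G−U) with t = -35/6

t = -35/6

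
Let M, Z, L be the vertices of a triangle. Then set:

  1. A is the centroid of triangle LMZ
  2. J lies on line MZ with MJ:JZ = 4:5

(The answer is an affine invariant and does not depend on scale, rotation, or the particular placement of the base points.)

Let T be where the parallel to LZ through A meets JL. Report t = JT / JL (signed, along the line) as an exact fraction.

Choose coordinates M = (0, 0), Z = (1, 0), L = (0, 1).
1. A is the centroid of triangle LMZ ⇒ A = (1/3, 1/3)
2. J lies on line MZ with MJ:JZ = 4:5 ⇒ J = (4/9, 0)
through A parallel to LZ: direction (1, -1); meets JL at T = (4/15, 2/5)
T = J + t·(L−J) with t = 2/5

t = 2/5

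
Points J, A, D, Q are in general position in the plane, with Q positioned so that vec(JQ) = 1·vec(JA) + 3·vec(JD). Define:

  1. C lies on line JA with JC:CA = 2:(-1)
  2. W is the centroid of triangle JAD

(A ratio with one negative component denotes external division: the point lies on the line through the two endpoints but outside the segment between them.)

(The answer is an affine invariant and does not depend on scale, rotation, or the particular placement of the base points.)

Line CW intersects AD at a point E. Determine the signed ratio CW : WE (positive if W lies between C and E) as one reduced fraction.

Work in coordinates with J = (0, 0), A = (1, 0), D = (0, 1), Q = (1, 3).
1. C lies on line JA with JC:CA = 2:(-1) ⇒ C = (2, 0)
2. W is the centroid of triangle JAD ⇒ W = (1/3, 1/3)
line CW meets AD at E = (3/4, 1/4)
W = C + t·(E−C) with t = 4/3, so CW:WE = 4/3:-1/3

CW:WE = -4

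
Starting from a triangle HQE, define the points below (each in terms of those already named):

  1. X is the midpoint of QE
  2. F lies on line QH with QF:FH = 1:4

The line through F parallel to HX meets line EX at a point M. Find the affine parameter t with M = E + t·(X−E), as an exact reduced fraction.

Choose coordinates H = (0, 0), Q = (1, 0), E = (0, 1).
1. X is the midpoint of QE ⇒ X = (1/2, 1/2)
2. F lies on line QH with QF:FH = 1:4 ⇒ F = (4/5, 0)
through F parallel to HX: direction (1/2, 1/2); meets EX at M = (9/10, 1/10)
M = E + t·(X−E) with t = 9/5

t = 9/5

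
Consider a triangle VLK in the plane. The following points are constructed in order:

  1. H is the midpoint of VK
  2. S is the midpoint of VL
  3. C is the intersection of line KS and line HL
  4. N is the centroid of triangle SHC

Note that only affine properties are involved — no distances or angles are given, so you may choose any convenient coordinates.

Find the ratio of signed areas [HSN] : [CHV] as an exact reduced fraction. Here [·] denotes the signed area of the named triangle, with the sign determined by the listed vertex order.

[HSN]:[CHV] = 1/6

Set V = (0, 0), L = (1, 0), K = (0, 1); any affine frame gives the same invariant.
1. H is the midpoint of VK ⇒ H = (0, 1/2)
2. S is the midpoint of VL ⇒ S = (1/2, 0)
3. C is the intersection of line KS and line HL ⇒ C = (1/3, 1/3)
4. N is the centroid of triangle SHC ⇒ N = (5/18, 5/18)
2·[HSN] = 1/36, 2·[CHV] = 1/6
[HSN]:[CHV] = 1/36:1/6 = 1/6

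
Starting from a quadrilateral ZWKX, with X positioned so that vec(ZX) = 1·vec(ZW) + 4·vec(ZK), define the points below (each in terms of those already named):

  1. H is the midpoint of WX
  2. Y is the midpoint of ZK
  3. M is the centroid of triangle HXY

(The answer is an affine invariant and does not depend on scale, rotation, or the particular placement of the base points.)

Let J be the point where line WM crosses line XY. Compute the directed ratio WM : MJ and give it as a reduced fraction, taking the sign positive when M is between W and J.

Choose coordinates Z = (0, 0), W = (1, 0), K = (0, 1), X = (1, 4).
1. H is the midpoint of WX ⇒ H = (1, 2)
2. Y is the midpoint of ZK ⇒ Y = (0, 1/2)
3. M is the centroid of triangle HXY ⇒ M = (2/3, 13/6)
line WM meets XY at J = (3/5, 13/5)
M = W + t·(J−W) with t = 5/6, so WM:MJ = 5/6:1/6

WM:MJ = 5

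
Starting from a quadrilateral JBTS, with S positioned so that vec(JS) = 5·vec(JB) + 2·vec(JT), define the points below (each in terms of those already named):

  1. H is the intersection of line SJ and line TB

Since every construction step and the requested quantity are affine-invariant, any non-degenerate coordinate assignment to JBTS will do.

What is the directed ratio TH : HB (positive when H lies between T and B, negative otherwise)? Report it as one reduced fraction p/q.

Choose coordinates J = (0, 0), B = (1, 0), T = (0, 1), S = (5, 2).
1. H is the intersection of line SJ and line TB ⇒ H = (5/7, 2/7)
H = T + t·(B−T) with t = 5/7, so TH:HB = t:(1−t) = 5/7:2/7

TH:HB = 5/2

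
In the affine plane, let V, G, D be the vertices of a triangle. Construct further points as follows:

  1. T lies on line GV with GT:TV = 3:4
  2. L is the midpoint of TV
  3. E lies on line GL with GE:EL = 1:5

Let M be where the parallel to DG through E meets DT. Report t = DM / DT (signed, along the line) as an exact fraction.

Choose coordinates V = (0, 0), G = (1, 0), D = (0, 1).
1. T lies on line GV with GT:TV = 3:4 ⇒ T = (4/7, 0)
2. L is the midpoint of TV ⇒ L = (2/7, 0)
3. E lies on line GL with GE:EL = 1:5 ⇒ E = (37/42, 0)
through E parallel to DG: direction (1, -1); meets DT at M = (10/63, 13/18)
M = D + t·(T−D) with t = 5/18

t = 5/18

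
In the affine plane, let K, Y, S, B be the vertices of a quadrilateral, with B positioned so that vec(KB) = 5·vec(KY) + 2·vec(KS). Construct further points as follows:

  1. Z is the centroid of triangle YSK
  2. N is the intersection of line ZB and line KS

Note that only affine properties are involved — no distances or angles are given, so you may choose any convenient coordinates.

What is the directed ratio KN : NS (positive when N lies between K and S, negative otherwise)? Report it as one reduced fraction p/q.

Choose coordinates K = (0, 0), Y = (1, 0), S = (0, 1), B = (5, 2).
1. Z is the centroid of triangle YSK ⇒ Z = (1/3, 1/3)
2. N is the intersection of line ZB and line KS ⇒ N = (0, 3/14)
N = K + t·(S−K) with t = 3/14, so KN:NS = t:(1−t) = 3/14:11/14

KN:NS = 3/11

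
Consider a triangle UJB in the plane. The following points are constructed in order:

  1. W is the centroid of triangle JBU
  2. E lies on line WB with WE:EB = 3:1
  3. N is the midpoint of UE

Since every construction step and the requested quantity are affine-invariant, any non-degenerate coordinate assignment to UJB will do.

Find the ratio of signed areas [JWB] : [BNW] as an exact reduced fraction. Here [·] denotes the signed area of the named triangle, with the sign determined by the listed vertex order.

Work in coordinates with U = (0, 0), J = (1, 0), B = (0, 1).
1. W is the centroid of triangle JBU ⇒ W = (1/3, 1/3)
2. E lies on line WB with WE:EB = 3:1 ⇒ E = (1/12, 5/6)
3. N is the midpoint of UE ⇒ N = (1/24, 5/12)
2·[JWB] = -1/3, 2·[BNW] = 1/6
[JWB]:[BNW] = -1/3:1/6 = -2

[JWB]:[BNW] = -2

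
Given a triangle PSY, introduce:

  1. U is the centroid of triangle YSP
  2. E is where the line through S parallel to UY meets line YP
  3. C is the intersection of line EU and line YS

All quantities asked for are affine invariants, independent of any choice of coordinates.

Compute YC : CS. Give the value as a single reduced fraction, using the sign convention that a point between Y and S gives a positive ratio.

Work in coordinates with P = (0, 0), S = (1, 0), Y = (0, 1).
1. U is the centroid of triangle YSP ⇒ U = (1/3, 1/3)
2. E is where the line through S parallel to UY meets line YP ⇒ E = (0, 2)
3. C is the intersection of line EU and line YS ⇒ C = (1/4, 3/4)
C = Y + t·(S−Y) with t = 1/4, so YC:CS = t:(1−t) = 1/4:3/4

YC:CS = 1/3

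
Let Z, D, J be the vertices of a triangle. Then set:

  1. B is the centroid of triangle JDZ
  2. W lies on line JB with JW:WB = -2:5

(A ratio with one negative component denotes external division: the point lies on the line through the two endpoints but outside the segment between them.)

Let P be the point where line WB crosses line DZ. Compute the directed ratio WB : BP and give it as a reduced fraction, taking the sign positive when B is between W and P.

Work in coordinates with Z = (0, 0), D = (1, 0), J = (0, 1).
1. B is the centroid of triangle JDZ ⇒ B = (1/3, 1/3)
2. W lies on line JB with JW:WB = -2:5 ⇒ W = (-2/9, 13/9)
line WB meets DZ at P = (1/2, 0)
B = W + t·(P−W) with t = 10/13, so WB:BP = 10/13:3/13

WB:BP = 10/3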